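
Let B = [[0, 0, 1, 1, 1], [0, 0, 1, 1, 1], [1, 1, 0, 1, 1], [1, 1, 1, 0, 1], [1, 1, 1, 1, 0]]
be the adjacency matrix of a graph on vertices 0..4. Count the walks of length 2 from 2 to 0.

The number of length-2 walks from vertex 2 to vertex 0 is entry (2,0) of B², where B is the adjacency matrix.
B² = [[3, 3, 2, 2, 2], [3, 3, 2, 2, 2], [2, 2, 4, 3, 3], [2, 2, 3, 4, 3], [2, 2, 3, 3, 4]]

2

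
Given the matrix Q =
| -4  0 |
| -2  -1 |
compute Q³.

Q² = [[16, 0], [10, 1]]
Q³ = [[-64, 0], [-42, -1]]

[[-64, 0], [-42, -1]]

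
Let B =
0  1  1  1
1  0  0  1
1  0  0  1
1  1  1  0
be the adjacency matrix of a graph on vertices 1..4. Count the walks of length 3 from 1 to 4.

The number of length-3 walks from vertex 1 to vertex 4 is entry (1,4) of B³, where B is the adjacency matrix.
B² = [[3, 1, 1, 2], [1, 2, 2, 1], [1, 2, 2, 1], [2, 1, 1, 3]]
B³ = [[4, 5, 5, 5], [5, 2, 2, 5], [5, 2, 2, 5], [5, 5, 5, 4]]

5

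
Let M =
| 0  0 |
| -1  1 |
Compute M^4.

[[0, 0], [-1, 1]]

M² = M (a projection; rank 1, trace 1), so M^4 = M.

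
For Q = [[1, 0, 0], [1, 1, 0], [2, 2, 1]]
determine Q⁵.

Q = I + N where N = [[0, 0, 0], [1, 0, 0], [2, 2, 0]] is strictly lower-triangular, so N³ = 0.
(I + N)⁵ = I + 5·N + 10·N² = [[1, 0, 0], [5, 1, 0], [30, 10, 1]].

[[1, 0, 0], [5, 1, 0], [30, 10, 1]]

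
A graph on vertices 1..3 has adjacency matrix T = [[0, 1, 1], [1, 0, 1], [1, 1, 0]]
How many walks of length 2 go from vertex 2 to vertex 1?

1

The number of length-2 walks from vertex 2 to vertex 1 is entry (2,1) of T², where T is the adjacency matrix.
T² = [[2, 1, 1], [1, 2, 1], [1, 1, 2]]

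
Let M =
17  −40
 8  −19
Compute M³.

[[113, −280], [56, −139]]

tr M = −2 and det M = −3, so the characteristic polynomial is λ² − (−2)λ + (−3) with roots −3 and 1.
Eigenvectors give P = [[2, −5], [1, −2]] with P⁻¹ = [[−2, 5], [−1, 2]], and M = P·diag(−3, 1)·P⁻¹.
Then M³ = P·diag(−27, 1)·P⁻¹ = [[−54, −5], [−27, −2]] · [[−2, 5], [−1, 2]] = [[113, −280], [56, −139]].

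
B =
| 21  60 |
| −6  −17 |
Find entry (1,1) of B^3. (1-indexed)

261

tr B = 4 and det B = 3, so the characteristic polynomial is λ² − (4)λ + (3) with roots 1 and 3.
Eigenvectors give P = [[3, −10], [−1, 3]] with P⁻¹ = [[−3, −10], [−1, −3]], and B = P·diag(1, 3)·P⁻¹.
Then B^3 = P·diag(1, 27)·P⁻¹ = [[3, −270], [−1, 81]] · [[−3, −10], [−1, −3]] = [[261, 780], [−78, −233]].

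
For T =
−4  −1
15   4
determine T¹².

T² = I (check: tr T = 0 and det T = −1), so T¹² = I since 12 is even.

[[1, 0], [0, 1]]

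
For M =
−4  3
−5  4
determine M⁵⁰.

[[1, 0], [0, 1]]

M² = I (check: tr M = 0 and det M = −1), so M⁵⁰ = I since 50 is even.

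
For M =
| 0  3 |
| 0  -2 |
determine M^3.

[[0, 12], [0, -8]]

M^2 = [[0, -6], [0, 4]]
M^3 = [[0, 12], [0, -8]]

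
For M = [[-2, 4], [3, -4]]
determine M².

[[16, -24], [-18, 28]]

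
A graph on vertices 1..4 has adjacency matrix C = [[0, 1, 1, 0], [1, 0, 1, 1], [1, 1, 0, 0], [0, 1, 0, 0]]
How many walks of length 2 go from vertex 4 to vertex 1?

The number of length-2 walks from vertex 4 to vertex 1 is entry (4,1) of C², where C is the adjacency matrix.
C² = [[2, 1, 1, 1], [1, 3, 1, 0], [1, 1, 2, 1], [1, 0, 1, 1]]

1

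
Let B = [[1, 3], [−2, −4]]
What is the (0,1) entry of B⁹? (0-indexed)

1533

tr B = −3 and det B = 2, so the characteristic polynomial is λ² − (−3)λ + (2) with roots −1 and −2.
Eigenvectors give P = [[3, −1], [−2, 1]] with P⁻¹ = [[1, 1], [2, 3]], and B = P·diag(−1, −2)·P⁻¹.
Then B⁹ = P·diag(−1, −512)·P⁻¹ = [[−3, 512], [2, −512]] · [[1, 1], [2, 3]] = [[1021, 1533], [−1022, −1534]].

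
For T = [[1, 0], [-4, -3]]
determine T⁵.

tr T = -2 and det T = -3, so the characteristic polynomial is λ² − (-2)λ + (-3) with roots -3 and 1.
Eigenvectors give P = [[0, -1], [1, 1]] with P⁻¹ = [[1, 1], [-1, 0]], and T = P·diag(-3, 1)·P⁻¹.
Then T⁵ = P·diag(-243, 1)·P⁻¹ = [[0, -1], [-243, 1]] · [[1, 1], [-1, 0]] = [[1, 0], [-244, -243]].

[[1, 0], [-244, -243]]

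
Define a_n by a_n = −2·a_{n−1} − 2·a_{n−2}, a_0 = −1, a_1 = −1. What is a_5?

With companion matrix B = [[−2, −2], [1, 0]], [a_n, a_{n−1}]ᵀ = B·[a_{n−1}, a_{n−2}]ᵀ, so [a_5, a_4]ᵀ = B^4·[a_1, a_0]ᵀ.
B^4 = [[−4, 0], [0, −4]], giving [a_5, a_4]ᵀ = [[4], [4]].

4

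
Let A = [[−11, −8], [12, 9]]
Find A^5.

[[−731, −488], [732, 489]]

tr A = −2 and det A = −3, so the characteristic polynomial is λ² − (−2)λ + (−3) with roots 1 and −3.
Eigenvectors give P = [[−2, −1], [3, 1]] with P⁻¹ = [[1, 1], [−3, −2]], and A = P·diag(1, −3)·P⁻¹.
Then A^5 = P·diag(1, −243)·P⁻¹ = [[−2, 243], [3, −243]] · [[1, 1], [−3, −2]] = [[−731, −488], [732, 489]].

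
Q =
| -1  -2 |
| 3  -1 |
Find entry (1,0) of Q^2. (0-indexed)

-6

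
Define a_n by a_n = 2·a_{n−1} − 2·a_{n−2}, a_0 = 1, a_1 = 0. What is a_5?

0

With companion matrix T = [[2, −2], [1, 0]], [a_n, a_{n−1}]ᵀ = T·[a_{n−1}, a_{n−2}]ᵀ, so [a_5, a_4]ᵀ = T⁴·[a_1, a_0]ᵀ.
T⁴ = [[−4, 0], [0, −4]], giving [a_5, a_4]ᵀ = [[0], [−4]].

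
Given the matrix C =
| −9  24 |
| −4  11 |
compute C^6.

[[−1455, 4368], [−728, 2185]]

tr C = 2 and det C = −3, so the characteristic polynomial is λ² − (2)λ + (−3) with roots −1 and 3.
Eigenvectors give P = [[−3, −2], [−1, −1]] with P⁻¹ = [[−1, 2], [1, −3]], and C = P·diag(−1, 3)·P⁻¹.
Then C^6 = P·diag(1, 729)·P⁻¹ = [[−3, −1458], [−1, −729]] · [[−1, 2], [1, −3]] = [[−1455, 4368], [−728, 2185]].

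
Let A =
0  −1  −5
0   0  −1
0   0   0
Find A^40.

[[0, 0, 0], [0, 0, 0], [0, 0, 0]]

A is strictly triangular, hence nilpotent: A^3 = 0, so A^40 = 0.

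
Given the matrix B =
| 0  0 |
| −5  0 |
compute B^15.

[[0, 0], [0, 0]]

B is strictly triangular, hence nilpotent: B^2 = 0, so B^15 = 0.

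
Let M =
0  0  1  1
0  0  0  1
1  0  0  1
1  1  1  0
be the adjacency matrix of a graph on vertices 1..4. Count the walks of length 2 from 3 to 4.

1

The number of length-2 walks from vertex 3 to vertex 4 is entry (3,4) of M², where M is the adjacency matrix.
M² = [[2, 1, 1, 1], [1, 1, 1, 0], [1, 1, 2, 1], [1, 0, 1, 3]]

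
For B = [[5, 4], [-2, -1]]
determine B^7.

[[4373, 4372], [-2186, -2185]]

tr B = 4 and det B = 3, so the characteristic polynomial is λ² − (4)λ + (3) with roots 1 and 3.
Eigenvectors give P = [[-1, -2], [1, 1]] with P⁻¹ = [[1, 2], [-1, -1]], and B = P·diag(1, 3)·P⁻¹.
Then B^7 = P·diag(1, 2187)·P⁻¹ = [[-1, -4374], [1, 2187]] · [[1, 2], [-1, -1]] = [[4373, 4372], [-2186, -2185]].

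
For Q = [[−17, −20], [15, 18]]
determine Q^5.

tr Q = 1 and det Q = −6, so the characteristic polynomial is λ² − (1)λ + (−6) with roots −2 and 3.
Eigenvectors give P = [[4, −1], [−3, 1]] with P⁻¹ = [[1, 1], [3, 4]], and Q = P·diag(−2, 3)·P⁻¹.
Then Q^5 = P·diag(−32, 243)·P⁻¹ = [[−128, −243], [96, 243]] · [[1, 1], [3, 4]] = [[−857, −1100], [825, 1068]].

[[−857, −1100], [825, 1068]]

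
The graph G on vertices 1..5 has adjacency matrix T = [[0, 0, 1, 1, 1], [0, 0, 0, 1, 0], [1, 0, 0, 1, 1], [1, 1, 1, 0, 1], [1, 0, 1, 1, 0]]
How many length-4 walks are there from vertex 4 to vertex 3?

The number of length-4 walks from vertex 4 to vertex 3 is entry (4,3) of T⁴, where T is the adjacency matrix.
T² = [[3, 1, 2, 2, 2], [1, 1, 1, 0, 1], [2, 1, 3, 2, 2], [2, 0, 2, 4, 2], [2, 1, 2, 2, 3]]
T³ = [[6, 2, 7, 8, 7], [2, 0, 2, 4, 2], [7, 2, 6, 8, 7], [8, 4, 8, 6, 8], [7, 2, 7, 8, 6]]
T⁴ = [[22, 8, 21, 22, 21], [8, 4, 8, 6, 8], [21, 8, 22, 22, 21], [22, 6, 22, 28, 22], [21, 8, 21, 22, 22]]

22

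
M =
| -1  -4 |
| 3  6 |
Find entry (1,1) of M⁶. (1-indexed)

tr M = 5 and det M = 6, so the characteristic polynomial is λ² − (5)λ + (6) with roots 2 and 3.
Eigenvectors give P = [[4, 1], [-3, -1]] with P⁻¹ = [[1, 1], [-3, -4]], and M = P·diag(2, 3)·P⁻¹.
Then M⁶ = P·diag(64, 729)·P⁻¹ = [[256, 729], [-192, -729]] · [[1, 1], [-3, -4]] = [[-1931, -2660], [1995, 2724]].

-1931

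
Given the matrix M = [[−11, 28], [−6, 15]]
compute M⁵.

tr M = 4 and det M = 3, so the characteristic polynomial is λ² − (4)λ + (3) with roots 3 and 1.
Eigenvectors give P = [[−2, −7], [−1, −3]] with P⁻¹ = [[3, −7], [−1, 2]], and M = P·diag(3, 1)·P⁻¹.
Then M⁵ = P·diag(243, 1)·P⁻¹ = [[−486, −7], [−243, −3]] · [[3, −7], [−1, 2]] = [[−1451, 3388], [−726, 1695]].

[[−1451, 3388], [−726, 1695]]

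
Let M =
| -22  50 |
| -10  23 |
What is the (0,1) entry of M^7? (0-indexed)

tr M = 1 and det M = -6, so the characteristic polynomial is λ² − (1)λ + (-6) with roots -2 and 3.
Eigenvectors give P = [[5, -2], [2, -1]] with P⁻¹ = [[1, -2], [2, -5]], and M = P·diag(-2, 3)·P⁻¹.
Then M^7 = P·diag(-128, 2187)·P⁻¹ = [[-640, -4374], [-256, -2187]] · [[1, -2], [2, -5]] = [[-9388, 23150], [-4630, 11447]].

23150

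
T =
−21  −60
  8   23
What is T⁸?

tr T = 2 and det T = −3, so the characteristic polynomial is λ² − (2)λ + (−3) with roots −1 and 3.
Eigenvectors give P = [[−3, −5], [1, 2]] with P⁻¹ = [[−2, −5], [1, 3]], and T = P·diag(−1, 3)·P⁻¹.
Then T⁸ = P·diag(1, 6561)·P⁻¹ = [[−3, −32805], [1, 13122]] · [[−2, −5], [1, 3]] = [[−32799, −98400], [13120, 39361]].

[[−32799, −98400], [13120, 39361]]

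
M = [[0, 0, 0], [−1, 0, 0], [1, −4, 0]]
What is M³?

M is strictly triangular, hence nilpotent: M³ = 0, so M³ = 0.

[[0, 0, 0], [0, 0, 0], [0, 0, 0]]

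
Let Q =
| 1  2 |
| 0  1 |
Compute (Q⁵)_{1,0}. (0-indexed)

0

Q = I + N where N = [[0, 2], [0, 0]] is strictly upper-triangular, so N² = 0.
(I + N)⁵ = I + 5·N = [[1, 10], [0, 1]].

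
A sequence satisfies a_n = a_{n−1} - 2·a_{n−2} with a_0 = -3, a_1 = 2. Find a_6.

4

With companion matrix B = [[1, -2], [1, 0]], [a_n, a_{n−1}]ᵀ = B·[a_{n−1}, a_{n−2}]ᵀ, so [a_6, a_5]ᵀ = B⁵·[a_1, a_0]ᵀ.
B⁵ = [[5, 2], [-1, 6]], giving [a_6, a_5]ᵀ = [[4], [-20]].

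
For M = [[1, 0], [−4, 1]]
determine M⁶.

M = I + N where N = [[0, 0], [−4, 0]] is strictly lower-triangular, so N² = 0.
(I + N)⁶ = I + 6·N = [[1, 0], [−24, 1]].

[[1, 0], [−24, 1]]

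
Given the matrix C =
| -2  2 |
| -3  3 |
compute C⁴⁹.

C² = C (a projection; rank 1, trace 1), so C⁴⁹ = C.

[[-2, 2], [-3, 3]]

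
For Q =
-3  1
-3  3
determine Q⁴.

[[36, 0], [0, 36]]

Q² = [[6, 0], [0, 6]]
Q³ = [[-18, 6], [-18, 18]]
Q⁴ = [[36, 0], [0, 36]]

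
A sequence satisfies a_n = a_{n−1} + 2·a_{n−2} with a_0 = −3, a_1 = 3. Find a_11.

3

With companion matrix Q = [[1, 2], [1, 0]], [a_n, a_{n−1}]ᵀ = Q·[a_{n−1}, a_{n−2}]ᵀ, so [a_11, a_10]ᵀ = Q^10·[a_1, a_0]ᵀ.
Q^10 = [[683, 682], [341, 342]], giving [a_11, a_10]ᵀ = [[3], [−3]].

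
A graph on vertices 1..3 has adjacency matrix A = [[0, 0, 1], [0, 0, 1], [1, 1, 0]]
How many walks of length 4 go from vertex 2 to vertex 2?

2

The number of length-4 walks from vertex 2 to vertex 2 is entry (2,2) of A⁴, where A is the adjacency matrix.
A² = [[1, 1, 0], [1, 1, 0], [0, 0, 2]]
A³ = [[0, 0, 2], [0, 0, 2], [2, 2, 0]]
A⁴ = [[2, 2, 0], [2, 2, 0], [0, 0, 4]]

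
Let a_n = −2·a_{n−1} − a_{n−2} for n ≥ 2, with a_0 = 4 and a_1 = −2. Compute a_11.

18

With companion matrix C = [[−2, −1], [1, 0]], [a_n, a_{n−1}]ᵀ = C·[a_{n−1}, a_{n−2}]ᵀ, so [a_11, a_10]ᵀ = C^10·[a_1, a_0]ᵀ.
C^10 = [[11, 10], [−10, −9]], giving [a_11, a_10]ᵀ = [[18], [−16]].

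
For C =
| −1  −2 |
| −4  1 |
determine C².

[[9, 0], [0, 9]]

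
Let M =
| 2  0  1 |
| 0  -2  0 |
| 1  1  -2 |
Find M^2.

[[5, 1, 0], [0, 4, 0], [0, -4, 5]]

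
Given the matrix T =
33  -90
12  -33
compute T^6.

tr T = 0 and det T = -9, so the characteristic polynomial is λ² − (0)λ + (-9) with roots 3 and -3.
Eigenvectors give P = [[3, -5], [1, -2]] with P⁻¹ = [[2, -5], [1, -3]], and T = P·diag(3, -3)·P⁻¹.
Then T^6 = P·diag(729, 729)·P⁻¹ = [[2187, -3645], [729, -1458]] · [[2, -5], [1, -3]] = [[729, 0], [0, 729]].

[[729, 0], [0, 729]]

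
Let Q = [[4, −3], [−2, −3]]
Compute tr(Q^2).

37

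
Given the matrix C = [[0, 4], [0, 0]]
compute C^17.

C is strictly triangular, hence nilpotent: C^2 = 0, so C^17 = 0.

[[0, 0], [0, 0]]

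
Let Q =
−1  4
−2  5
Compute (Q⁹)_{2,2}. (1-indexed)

39365

tr Q = 4 and det Q = 3, so the characteristic polynomial is λ² − (4)λ + (3) with roots 1 and 3.
Eigenvectors give P = [[2, −1], [1, −1]] with P⁻¹ = [[1, −1], [1, −2]], and Q = P·diag(1, 3)·P⁻¹.
Then Q⁹ = P·diag(1, 19683)·P⁻¹ = [[2, −19683], [1, −19683]] · [[1, −1], [1, −2]] = [[−19681, 39364], [−19682, 39365]].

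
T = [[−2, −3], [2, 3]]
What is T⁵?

T² = T (a projection; rank 1, trace 1), so T⁵ = T.

[[−2, −3], [2, 3]]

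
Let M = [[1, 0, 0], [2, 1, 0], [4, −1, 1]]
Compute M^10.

M = I + N where N = [[0, 0, 0], [2, 0, 0], [4, −1, 0]] is strictly lower-triangular, so N^3 = 0.
(I + N)^10 = I + 10·N + 45·N^2 = [[1, 0, 0], [20, 1, 0], [−50, −10, 1]].

[[1, 0, 0], [20, 1, 0], [−50, −10, 1]]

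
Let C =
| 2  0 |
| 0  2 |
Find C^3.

[[8, 0], [0, 8]]

C^2 = [[4, 0], [0, 4]]
C^3 = [[8, 0], [0, 8]]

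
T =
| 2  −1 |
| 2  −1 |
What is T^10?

[[2, −1], [2, −1]]

T² = T (a projection; rank 1, trace 1), so T^10 = T.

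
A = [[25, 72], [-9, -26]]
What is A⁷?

[[1033, 3096], [-387, -1160]]

tr A = -1 and det A = -2, so the characteristic polynomial is λ² − (-1)λ + (-2) with roots -2 and 1.
Eigenvectors give P = [[8, 3], [-3, -1]] with P⁻¹ = [[-1, -3], [3, 8]], and A = P·diag(-2, 1)·P⁻¹.
Then A⁷ = P·diag(-128, 1)·P⁻¹ = [[-1024, 3], [384, -1]] · [[-1, -3], [3, 8]] = [[1033, 3096], [-387, -1160]].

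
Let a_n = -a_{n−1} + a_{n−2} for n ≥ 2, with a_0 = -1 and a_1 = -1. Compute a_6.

With companion matrix Q = [[-1, 1], [1, 0]], [a_n, a_{n−1}]ᵀ = Q·[a_{n−1}, a_{n−2}]ᵀ, so [a_6, a_5]ᵀ = Q⁵·[a_1, a_0]ᵀ.
Q⁵ = [[-8, 5], [5, -3]], giving [a_6, a_5]ᵀ = [[3], [-2]].

3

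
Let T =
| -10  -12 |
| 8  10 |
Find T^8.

[[256, 0], [0, 256]]

tr T = 0 and det T = -4, so the characteristic polynomial is λ² − (0)λ + (-4) with roots 2 and -2.
Eigenvectors give P = [[1, 3], [-1, -2]] with P⁻¹ = [[-2, -3], [1, 1]], and T = P·diag(2, -2)·P⁻¹.
Then T^8 = P·diag(256, 256)·P⁻¹ = [[256, 768], [-256, -512]] · [[-2, -3], [1, 1]] = [[256, 0], [0, 256]].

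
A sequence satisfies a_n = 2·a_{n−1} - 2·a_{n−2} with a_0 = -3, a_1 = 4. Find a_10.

224

With companion matrix Q = [[2, -2], [1, 0]], [a_n, a_{n−1}]ᵀ = Q·[a_{n−1}, a_{n−2}]ᵀ, so [a_10, a_9]ᵀ = Q⁹·[a_1, a_0]ᵀ.
Q⁹ = [[32, -32], [16, 0]], giving [a_10, a_9]ᵀ = [[224], [64]].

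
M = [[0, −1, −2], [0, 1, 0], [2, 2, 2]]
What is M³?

[[−8, −9, 0], [0, 1, 0], [0, 0, −8]]

M² = [[−4, −5, −4], [0, 1, 0], [4, 4, 0]]
M³ = [[−8, −9, 0], [0, 1, 0], [0, 0, −8]]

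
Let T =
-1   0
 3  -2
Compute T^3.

T^2 = [[1, 0], [-9, 4]]
T^3 = [[-1, 0], [21, -8]]

[[-1, 0], [21, -8]]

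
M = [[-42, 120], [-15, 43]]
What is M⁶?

tr M = 1 and det M = -6, so the characteristic polynomial is λ² − (1)λ + (-6) with roots 3 and -2.
Eigenvectors give P = [[-8, 3], [-3, 1]] with P⁻¹ = [[1, -3], [3, -8]], and M = P·diag(3, -2)·P⁻¹.
Then M⁶ = P·diag(729, 64)·P⁻¹ = [[-5832, 192], [-2187, 64]] · [[1, -3], [3, -8]] = [[-5256, 15960], [-1995, 6049]].

[[-5256, 15960], [-1995, 6049]]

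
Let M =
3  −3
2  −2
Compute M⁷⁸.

M² = M (a projection; rank 1, trace 1), so M⁷⁸ = M.

[[3, −3], [2, −2]]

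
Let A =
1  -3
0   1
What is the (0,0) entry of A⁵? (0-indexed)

1

A = I + N where N = [[0, -3], [0, 0]] is strictly upper-triangular, so N² = 0.
(I + N)⁵ = I + 5·N = [[1, -15], [0, 1]].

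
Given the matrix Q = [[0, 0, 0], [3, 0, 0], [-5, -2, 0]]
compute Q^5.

Q is strictly triangular, hence nilpotent: Q^3 = 0, so Q^5 = 0.

[[0, 0, 0], [0, 0, 0], [0, 0, 0]]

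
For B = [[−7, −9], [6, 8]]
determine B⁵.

[[−67, −99], [66, 98]]

tr B = 1 and det B = −2, so the characteristic polynomial is λ² − (1)λ + (−2) with roots −1 and 2.
Eigenvectors give P = [[3, −1], [−2, 1]] with P⁻¹ = [[1, 1], [2, 3]], and B = P·diag(−1, 2)·P⁻¹.
Then B⁵ = P·diag(−1, 32)·P⁻¹ = [[−3, −32], [2, 32]] · [[1, 1], [2, 3]] = [[−67, −99], [66, 98]].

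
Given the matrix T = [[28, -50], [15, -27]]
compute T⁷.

[[13762, -23150], [6945, -11703]]

tr T = 1 and det T = -6, so the characteristic polynomial is λ² − (1)λ + (-6) with roots 3 and -2.
Eigenvectors give P = [[2, -5], [1, -3]] with P⁻¹ = [[3, -5], [1, -2]], and T = P·diag(3, -2)·P⁻¹.
Then T⁷ = P·diag(2187, -128)·P⁻¹ = [[4374, 640], [2187, 384]] · [[3, -5], [1, -2]] = [[13762, -23150], [6945, -11703]].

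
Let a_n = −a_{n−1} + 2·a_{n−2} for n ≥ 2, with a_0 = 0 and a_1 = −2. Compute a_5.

−22

With companion matrix A = [[−1, 2], [1, 0]], [a_n, a_{n−1}]ᵀ = A·[a_{n−1}, a_{n−2}]ᵀ, so [a_5, a_4]ᵀ = A⁴·[a_1, a_0]ᵀ.
A⁴ = [[11, −10], [−5, 6]], giving [a_5, a_4]ᵀ = [[−22], [10]].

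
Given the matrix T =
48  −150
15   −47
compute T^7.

tr T = 1 and det T = −6, so the characteristic polynomial is λ² − (1)λ + (−6) with roots 3 and −2.
Eigenvectors give P = [[10, 3], [3, 1]] with P⁻¹ = [[1, −3], [−3, 10]], and T = P·diag(3, −2)·P⁻¹.
Then T^7 = P·diag(2187, −128)·P⁻¹ = [[21870, −384], [6561, −128]] · [[1, −3], [−3, 10]] = [[23022, −69450], [6945, −20963]].

[[23022, −69450], [6945, −20963]]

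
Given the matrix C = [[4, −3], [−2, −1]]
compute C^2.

[[22, −9], [−6, 7]]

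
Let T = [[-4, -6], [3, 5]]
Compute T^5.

tr T = 1 and det T = -2, so the characteristic polynomial is λ² − (1)λ + (-2) with roots 2 and -1.
Eigenvectors give P = [[-1, 2], [1, -1]] with P⁻¹ = [[1, 2], [1, 1]], and T = P·diag(2, -1)·P⁻¹.
Then T^5 = P·diag(32, -1)·P⁻¹ = [[-32, -2], [32, 1]] · [[1, 2], [1, 1]] = [[-34, -66], [33, 65]].

[[-34, -66], [33, 65]]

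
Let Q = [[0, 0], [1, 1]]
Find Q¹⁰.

Q² = Q (a projection; rank 1, trace 1), so Q¹⁰ = Q.

[[0, 0], [1, 1]]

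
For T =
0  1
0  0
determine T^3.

[[0, 0], [0, 0]]

T is strictly triangular, hence nilpotent: T^2 = 0, so T^3 = 0.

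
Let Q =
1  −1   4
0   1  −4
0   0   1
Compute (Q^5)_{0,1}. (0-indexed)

Q = I + N where N = [[0, −1, 4], [0, 0, −4], [0, 0, 0]] is strictly upper-triangular, so N^3 = 0.
(I + N)^5 = I + 5·N + 10·N^2 = [[1, −5, 60], [0, 1, −20], [0, 0, 1]].

−5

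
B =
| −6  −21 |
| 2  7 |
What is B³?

[[−6, −21], [2, 7]]

B² = B (a projection; rank 1, trace 1), so B³ = B.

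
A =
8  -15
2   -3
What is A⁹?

[[115538, -287565], [38342, -95343]]

tr A = 5 and det A = 6, so the characteristic polynomial is λ² − (5)λ + (6) with roots 3 and 2.
Eigenvectors give P = [[3, -5], [1, -2]] with P⁻¹ = [[2, -5], [1, -3]], and A = P·diag(3, 2)·P⁻¹.
Then A⁹ = P·diag(19683, 512)·P⁻¹ = [[59049, -2560], [19683, -1024]] · [[2, -5], [1, -3]] = [[115538, -287565], [38342, -95343]].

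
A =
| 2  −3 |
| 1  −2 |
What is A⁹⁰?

[[1, 0], [0, 1]]

A² = I (check: tr A = 0 and det A = −1), so A⁹⁰ = I since 90 is even.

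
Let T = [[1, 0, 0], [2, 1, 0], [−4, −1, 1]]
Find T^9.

[[1, 0, 0], [18, 1, 0], [−108, −9, 1]]

T = I + N where N = [[0, 0, 0], [2, 0, 0], [−4, −1, 0]] is strictly lower-triangular, so N^3 = 0.
(I + N)^9 = I + 9·N + 36·N^2 = [[1, 0, 0], [18, 1, 0], [−108, −9, 1]].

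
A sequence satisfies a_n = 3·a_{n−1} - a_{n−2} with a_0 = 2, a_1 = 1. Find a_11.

With companion matrix A = [[3, -1], [1, 0]], [a_n, a_{n−1}]ᵀ = A·[a_{n−1}, a_{n−2}]ᵀ, so [a_11, a_10]ᵀ = A^10·[a_1, a_0]ᵀ.
A^10 = [[17711, -6765], [6765, -2584]], giving [a_11, a_10]ᵀ = [[4181], [1597]].

4181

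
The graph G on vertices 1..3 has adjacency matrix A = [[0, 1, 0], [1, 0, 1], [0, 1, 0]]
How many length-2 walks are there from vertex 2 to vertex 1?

0

The number of length-2 walks from vertex 2 to vertex 1 is entry (2,1) of A², where A is the adjacency matrix.
A² = [[1, 0, 1], [0, 2, 0], [1, 0, 1]]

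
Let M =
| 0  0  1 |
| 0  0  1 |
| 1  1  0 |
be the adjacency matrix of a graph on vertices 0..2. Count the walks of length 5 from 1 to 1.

0

The number of length-5 walks from vertex 1 to vertex 1 is entry (1,1) of M⁵, where M is the adjacency matrix.
M² = [[1, 1, 0], [1, 1, 0], [0, 0, 2]]
M³ = [[0, 0, 2], [0, 0, 2], [2, 2, 0]]
M⁴ = [[2, 2, 0], [2, 2, 0], [0, 0, 4]]
M⁵ = [[0, 0, 4], [0, 0, 4], [4, 4, 0]]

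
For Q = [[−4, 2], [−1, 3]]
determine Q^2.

[[14, −2], [1, 7]]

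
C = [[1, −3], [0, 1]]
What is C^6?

C = I + N where N = [[0, −3], [0, 0]] is strictly upper-triangular, so N^2 = 0.
(I + N)^6 = I + 6·N = [[1, −18], [0, 1]].

[[1, −18], [0, 1]]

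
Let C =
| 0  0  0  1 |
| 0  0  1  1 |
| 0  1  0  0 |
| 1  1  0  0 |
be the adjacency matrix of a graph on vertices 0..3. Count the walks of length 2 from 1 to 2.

The number of length-2 walks from vertex 1 to vertex 2 is entry (1,2) of C², where C is the adjacency matrix.
C² = [[1, 1, 0, 0], [1, 2, 0, 0], [0, 0, 1, 1], [0, 0, 1, 2]]

0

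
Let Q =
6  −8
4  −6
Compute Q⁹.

tr Q = 0 and det Q = −4, so the characteristic polynomial is λ² − (0)λ + (−4) with roots 2 and −2.
Eigenvectors give P = [[2, −1], [1, −1]] with P⁻¹ = [[1, −1], [1, −2]], and Q = P·diag(2, −2)·P⁻¹.
Then Q⁹ = P·diag(512, −512)·P⁻¹ = [[1024, 512], [512, 512]] · [[1, −1], [1, −2]] = [[1536, −2048], [1024, −1536]].

[[1536, −2048], [1024, −1536]]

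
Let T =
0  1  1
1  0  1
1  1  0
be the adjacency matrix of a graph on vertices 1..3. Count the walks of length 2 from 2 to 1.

The number of length-2 walks from vertex 2 to vertex 1 is entry (2,1) of T^2, where T is the adjacency matrix.
T^2 = [[2, 1, 1], [1, 2, 1], [1, 1, 2]]

1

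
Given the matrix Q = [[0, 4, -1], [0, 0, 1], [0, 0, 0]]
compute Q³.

Q is strictly triangular, hence nilpotent: Q³ = 0, so Q³ = 0.

[[0, 0, 0], [0, 0, 0], [0, 0, 0]]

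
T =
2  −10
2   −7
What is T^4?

tr T = −5 and det T = 6, so the characteristic polynomial is λ² − (−5)λ + (6) with roots −3 and −2.
Eigenvectors give P = [[−2, −5], [−1, −2]] with P⁻¹ = [[2, −5], [−1, 2]], and T = P·diag(−3, −2)·P⁻¹.
Then T^4 = P·diag(81, 16)·P⁻¹ = [[−162, −80], [−81, −32]] · [[2, −5], [−1, 2]] = [[−244, 650], [−130, 341]].

[[−244, 650], [−130, 341]]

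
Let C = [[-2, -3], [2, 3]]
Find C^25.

[[-2, -3], [2, 3]]

C² = C (a projection; rank 1, trace 1), so C^25 = C.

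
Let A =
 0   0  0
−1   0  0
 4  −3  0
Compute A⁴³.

[[0, 0, 0], [0, 0, 0], [0, 0, 0]]

A is strictly triangular, hence nilpotent: A³ = 0, so A⁴³ = 0.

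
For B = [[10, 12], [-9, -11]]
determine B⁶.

[[-188, -252], [189, 253]]

tr B = -1 and det B = -2, so the characteristic polynomial is λ² − (-1)λ + (-2) with roots -2 and 1.
Eigenvectors give P = [[-1, 4], [1, -3]] with P⁻¹ = [[3, 4], [1, 1]], and B = P·diag(-2, 1)·P⁻¹.
Then B⁶ = P·diag(64, 1)·P⁻¹ = [[-64, 4], [64, -3]] · [[3, 4], [1, 1]] = [[-188, -252], [189, 253]].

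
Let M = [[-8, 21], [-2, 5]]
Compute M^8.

[[1786, -5355], [510, -1529]]

tr M = -3 and det M = 2, so the characteristic polynomial is λ² − (-3)λ + (2) with roots -2 and -1.
Eigenvectors give P = [[7, 3], [2, 1]] with P⁻¹ = [[1, -3], [-2, 7]], and M = P·diag(-2, -1)·P⁻¹.
Then M^8 = P·diag(256, 1)·P⁻¹ = [[1792, 3], [512, 1]] · [[1, -3], [-2, 7]] = [[1786, -5355], [510, -1529]].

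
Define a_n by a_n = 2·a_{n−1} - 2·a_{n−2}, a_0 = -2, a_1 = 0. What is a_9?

0

With companion matrix A = [[2, -2], [1, 0]], [a_n, a_{n−1}]ᵀ = A·[a_{n−1}, a_{n−2}]ᵀ, so [a_9, a_8]ᵀ = A⁸·[a_1, a_0]ᵀ.
A⁸ = [[16, 0], [0, 16]], giving [a_9, a_8]ᵀ = [[0], [-32]].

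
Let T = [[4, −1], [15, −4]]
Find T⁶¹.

[[4, −1], [15, −4]]

T² = I (check: tr T = 0 and det T = −1), so T⁶¹ = T since 61 is odd.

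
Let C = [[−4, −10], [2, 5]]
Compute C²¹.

C² = C (a projection; rank 1, trace 1), so C²¹ = C.

[[−4, −10], [2, 5]]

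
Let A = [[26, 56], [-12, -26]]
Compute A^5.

tr A = 0 and det A = -4, so the characteristic polynomial is λ² − (0)λ + (-4) with roots -2 and 2.
Eigenvectors give P = [[-2, 7], [1, -3]] with P⁻¹ = [[3, 7], [1, 2]], and A = P·diag(-2, 2)·P⁻¹.
Then A^5 = P·diag(-32, 32)·P⁻¹ = [[64, 224], [-32, -96]] · [[3, 7], [1, 2]] = [[416, 896], [-192, -416]].

[[416, 896], [-192, -416]]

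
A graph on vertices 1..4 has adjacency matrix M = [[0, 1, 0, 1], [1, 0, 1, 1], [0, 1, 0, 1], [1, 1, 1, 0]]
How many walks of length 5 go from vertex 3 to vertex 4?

The number of length-5 walks from vertex 3 to vertex 4 is entry (3,4) of M⁵, where M is the adjacency matrix.
M² = [[2, 1, 2, 1], [1, 3, 1, 2], [2, 1, 2, 1], [1, 2, 1, 3]]
M³ = [[2, 5, 2, 5], [5, 4, 5, 5], [2, 5, 2, 5], [5, 5, 5, 4]]
M⁴ = [[10, 9, 10, 9], [9, 15, 9, 14], [10, 9, 10, 9], [9, 14, 9, 15]]
M⁵ = [[18, 29, 18, 29], [29, 32, 29, 33], [18, 29, 18, 29], [29, 33, 29, 32]]

29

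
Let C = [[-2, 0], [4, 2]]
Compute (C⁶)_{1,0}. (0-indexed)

0

tr C = 0 and det C = -4, so the characteristic polynomial is λ² − (0)λ + (-4) with roots -2 and 2.
Eigenvectors give P = [[-1, 0], [1, -1]] with P⁻¹ = [[-1, 0], [-1, -1]], and C = P·diag(-2, 2)·P⁻¹.
Then C⁶ = P·diag(64, 64)·P⁻¹ = [[-64, 0], [64, -64]] · [[-1, 0], [-1, -1]] = [[64, 0], [0, 64]].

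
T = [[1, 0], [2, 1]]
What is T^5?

T = I + N where N = [[0, 0], [2, 0]] is strictly lower-triangular, so N^2 = 0.
(I + N)^5 = I + 5·N = [[1, 0], [10, 1]].

[[1, 0], [10, 1]]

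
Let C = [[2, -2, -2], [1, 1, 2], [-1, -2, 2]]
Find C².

[[4, -2, -12], [1, -5, 4], [-6, -4, 2]]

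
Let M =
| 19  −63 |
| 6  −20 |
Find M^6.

tr M = −1 and det M = −2, so the characteristic polynomial is λ² − (−1)λ + (−2) with roots 1 and −2.
Eigenvectors give P = [[7, 3], [2, 1]] with P⁻¹ = [[1, −3], [−2, 7]], and M = P·diag(1, −2)·P⁻¹.
Then M^6 = P·diag(1, 64)·P⁻¹ = [[7, 192], [2, 64]] · [[1, −3], [−2, 7]] = [[−377, 1323], [−126, 442]].

[[−377, 1323], [−126, 442]]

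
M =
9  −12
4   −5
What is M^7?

tr M = 4 and det M = 3, so the characteristic polynomial is λ² − (4)λ + (3) with roots 1 and 3.
Eigenvectors give P = [[−3, 2], [−2, 1]] with P⁻¹ = [[1, −2], [2, −3]], and M = P·diag(1, 3)·P⁻¹.
Then M^7 = P·diag(1, 2187)·P⁻¹ = [[−3, 4374], [−2, 2187]] · [[1, −2], [2, −3]] = [[8745, −13116], [4372, −6557]].

[[8745, −13116], [4372, −6557]]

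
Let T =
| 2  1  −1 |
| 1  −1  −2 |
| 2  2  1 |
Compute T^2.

[[3, −1, −5], [−3, −2, −1], [8, 2, −5]]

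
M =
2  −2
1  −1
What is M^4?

M^2 = [[2, −2], [1, −1]]
M^3 = [[2, −2], [1, −1]]
M^4 = [[2, −2], [1, −1]]

[[2, −2], [1, −1]]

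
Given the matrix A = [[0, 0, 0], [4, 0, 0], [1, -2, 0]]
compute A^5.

[[0, 0, 0], [0, 0, 0], [0, 0, 0]]

A is strictly triangular, hence nilpotent: A^3 = 0, so A^5 = 0.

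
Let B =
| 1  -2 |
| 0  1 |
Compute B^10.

B = I + N where N = [[0, -2], [0, 0]] is strictly upper-triangular, so N^2 = 0.
(I + N)^10 = I + 10·N = [[1, -20], [0, 1]].

[[1, -20], [0, 1]]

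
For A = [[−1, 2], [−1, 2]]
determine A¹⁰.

[[−1, 2], [−1, 2]]

A² = A (a projection; rank 1, trace 1), so A¹⁰ = A.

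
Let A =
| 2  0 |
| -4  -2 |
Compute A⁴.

[[16, 0], [0, 16]]

tr A = 0 and det A = -4, so the characteristic polynomial is λ² − (0)λ + (-4) with roots 2 and -2.
Eigenvectors give P = [[-1, 0], [1, 1]] with P⁻¹ = [[-1, 0], [1, 1]], and A = P·diag(2, -2)·P⁻¹.
Then A⁴ = P·diag(16, 16)·P⁻¹ = [[-16, 0], [16, 16]] · [[-1, 0], [1, 1]] = [[16, 0], [0, 16]].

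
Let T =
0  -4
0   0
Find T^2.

[[0, 0], [0, 0]]

T is strictly triangular, hence nilpotent: T^2 = 0, so T^2 = 0.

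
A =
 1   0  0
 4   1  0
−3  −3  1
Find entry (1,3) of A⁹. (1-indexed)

A = I + N where N = [[0, 0, 0], [4, 0, 0], [−3, −3, 0]] is strictly lower-triangular, so N³ = 0.
(I + N)⁹ = I + 9·N + 36·N² = [[1, 0, 0], [36, 1, 0], [−459, −27, 1]].

0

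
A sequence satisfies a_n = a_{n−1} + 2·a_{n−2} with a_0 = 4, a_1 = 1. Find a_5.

With companion matrix B = [[1, 2], [1, 0]], [a_n, a_{n−1}]ᵀ = B·[a_{n−1}, a_{n−2}]ᵀ, so [a_5, a_4]ᵀ = B^4·[a_1, a_0]ᵀ.
B^4 = [[11, 10], [5, 6]], giving [a_5, a_4]ᵀ = [[51], [29]].

51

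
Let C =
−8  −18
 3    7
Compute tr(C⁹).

−511

tr C = −1 and det C = −2, so the characteristic polynomial is λ² − (−1)λ + (−2) with roots 1 and −2.
Eigenvectors give P = [[−2, −3], [1, 1]] with P⁻¹ = [[1, 3], [−1, −2]], and C = P·diag(1, −2)·P⁻¹.
Then C⁹ = P·diag(1, −512)·P⁻¹ = [[−2, 1536], [1, −512]] · [[1, 3], [−1, −2]] = [[−1538, −3078], [513, 1027]].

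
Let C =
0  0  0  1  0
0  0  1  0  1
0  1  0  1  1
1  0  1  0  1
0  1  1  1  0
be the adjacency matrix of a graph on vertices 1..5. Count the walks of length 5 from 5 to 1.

The number of length-5 walks from vertex 5 to vertex 1 is entry (5,1) of C⁵, where C is the adjacency matrix.
C² = [[1, 0, 1, 0, 1], [0, 2, 1, 2, 1], [1, 1, 3, 1, 2], [0, 2, 1, 3, 1], [1, 1, 2, 1, 3]]
C³ = [[0, 2, 1, 3, 1], [2, 2, 5, 2, 5], [1, 5, 4, 6, 5], [3, 2, 6, 2, 6], [1, 5, 5, 6, 4]]
C⁴ = [[3, 2, 6, 2, 6], [2, 10, 9, 12, 9], [6, 9, 16, 10, 15], [2, 12, 10, 15, 10], [6, 9, 15, 10, 16]]
C⁵ = [[2, 12, 10, 15, 10], [12, 18, 31, 20, 31], [10, 31, 34, 37, 35], [15, 20, 37, 22, 37], [10, 31, 35, 37, 34]]

10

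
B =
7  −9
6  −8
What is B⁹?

[[1027, −1539], [1026, −1538]]

tr B = −1 and det B = −2, so the characteristic polynomial is λ² − (−1)λ + (−2) with roots 1 and −2.
Eigenvectors give P = [[3, 1], [2, 1]] with P⁻¹ = [[1, −1], [−2, 3]], and B = P·diag(1, −2)·P⁻¹.
Then B⁹ = P·diag(1, −512)·P⁻¹ = [[3, −512], [2, −512]] · [[1, −1], [−2, 3]] = [[1027, −1539], [1026, −1538]].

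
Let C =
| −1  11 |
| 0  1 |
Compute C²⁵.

C² = I (check: tr C = 0 and det C = −1), so C²⁵ = C since 25 is odd.

[[−1, 11], [0, 1]]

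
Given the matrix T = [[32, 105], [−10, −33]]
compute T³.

tr T = −1 and det T = −6, so the characteristic polynomial is λ² − (−1)λ + (−6) with roots 2 and −3.
Eigenvectors give P = [[7, −3], [−2, 1]] with P⁻¹ = [[1, 3], [2, 7]], and T = P·diag(2, −3)·P⁻¹.
Then T³ = P·diag(8, −27)·P⁻¹ = [[56, 81], [−16, −27]] · [[1, 3], [2, 7]] = [[218, 735], [−70, −237]].

[[218, 735], [−70, −237]]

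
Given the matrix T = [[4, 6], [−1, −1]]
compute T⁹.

[[1534, 3066], [−511, −1021]]

tr T = 3 and det T = 2, so the characteristic polynomial is λ² − (3)λ + (2) with roots 1 and 2.
Eigenvectors give P = [[−2, −3], [1, 1]] with P⁻¹ = [[1, 3], [−1, −2]], and T = P·diag(1, 2)·P⁻¹.
Then T⁹ = P·diag(1, 512)·P⁻¹ = [[−2, −1536], [1, 512]] · [[1, 3], [−1, −2]] = [[1534, 3066], [−511, −1021]].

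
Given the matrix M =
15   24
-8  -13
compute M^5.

[[975, 1464], [-488, -733]]

tr M = 2 and det M = -3, so the characteristic polynomial is λ² − (2)λ + (-3) with roots 3 and -1.
Eigenvectors give P = [[-2, -3], [1, 2]] with P⁻¹ = [[-2, -3], [1, 2]], and M = P·diag(3, -1)·P⁻¹.
Then M^5 = P·diag(243, -1)·P⁻¹ = [[-486, 3], [243, -2]] · [[-2, -3], [1, 2]] = [[975, 1464], [-488, -733]].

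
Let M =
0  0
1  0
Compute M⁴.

[[0, 0], [0, 0]]

M is strictly triangular, hence nilpotent: M² = 0, so M⁴ = 0.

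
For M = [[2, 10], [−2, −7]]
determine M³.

tr M = −5 and det M = 6, so the characteristic polynomial is λ² − (−5)λ + (6) with roots −2 and −3.
Eigenvectors give P = [[−5, −2], [2, 1]] with P⁻¹ = [[−1, −2], [2, 5]], and M = P·diag(−2, −3)·P⁻¹.
Then M³ = P·diag(−8, −27)·P⁻¹ = [[40, 54], [−16, −27]] · [[−1, −2], [2, 5]] = [[68, 190], [−38, −103]].

[[68, 190], [−38, −103]]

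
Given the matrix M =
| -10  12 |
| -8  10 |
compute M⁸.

tr M = 0 and det M = -4, so the characteristic polynomial is λ² − (0)λ + (-4) with roots 2 and -2.
Eigenvectors give P = [[-1, 3], [-1, 2]] with P⁻¹ = [[2, -3], [1, -1]], and M = P·diag(2, -2)·P⁻¹.
Then M⁸ = P·diag(256, 256)·P⁻¹ = [[-256, 768], [-256, 512]] · [[2, -3], [1, -1]] = [[256, 0], [0, 256]].

[[256, 0], [0, 256]]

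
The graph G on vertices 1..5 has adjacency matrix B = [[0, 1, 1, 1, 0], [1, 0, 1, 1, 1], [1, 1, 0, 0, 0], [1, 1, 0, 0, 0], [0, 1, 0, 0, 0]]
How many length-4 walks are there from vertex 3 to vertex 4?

The number of length-4 walks from vertex 3 to vertex 4 is entry (3,4) of B⁴, where B is the adjacency matrix.
B² = [[3, 2, 1, 1, 1], [2, 4, 1, 1, 0], [1, 1, 2, 2, 1], [1, 1, 2, 2, 1], [1, 0, 1, 1, 1]]
B³ = [[4, 6, 5, 5, 2], [6, 4, 6, 6, 4], [5, 6, 2, 2, 1], [5, 6, 2, 2, 1], [2, 4, 1, 1, 0]]
B⁴ = [[16, 16, 10, 10, 6], [16, 22, 10, 10, 4], [10, 10, 11, 11, 6], [10, 10, 11, 11, 6], [6, 4, 6, 6, 4]]

11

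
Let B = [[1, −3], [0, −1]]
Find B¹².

[[1, 0], [0, 1]]

B² = I (check: tr B = 0 and det B = −1), so B¹² = I since 12 is even.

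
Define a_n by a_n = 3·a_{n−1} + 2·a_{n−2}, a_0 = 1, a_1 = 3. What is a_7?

6279

With companion matrix T = [[3, 2], [1, 0]], [a_n, a_{n−1}]ᵀ = T·[a_{n−1}, a_{n−2}]ᵀ, so [a_7, a_6]ᵀ = T⁶·[a_1, a_0]ᵀ.
T⁶ = [[1763, 990], [495, 278]], giving [a_7, a_6]ᵀ = [[6279], [1763]].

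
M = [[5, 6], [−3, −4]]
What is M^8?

tr M = 1 and det M = −2, so the characteristic polynomial is λ² − (1)λ + (−2) with roots −1 and 2.
Eigenvectors give P = [[−1, −2], [1, 1]] with P⁻¹ = [[1, 2], [−1, −1]], and M = P·diag(−1, 2)·P⁻¹.
Then M^8 = P·diag(1, 256)·P⁻¹ = [[−1, −512], [1, 256]] · [[1, 2], [−1, −1]] = [[511, 510], [−255, −254]].

[[511, 510], [−255, −254]]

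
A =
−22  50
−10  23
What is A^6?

[[−2596, 6650], [−1330, 3389]]

tr A = 1 and det A = −6, so the characteristic polynomial is λ² − (1)λ + (−6) with roots 3 and −2.
Eigenvectors give P = [[2, 5], [1, 2]] with P⁻¹ = [[−2, 5], [1, −2]], and A = P·diag(3, −2)·P⁻¹.
Then A^6 = P·diag(729, 64)·P⁻¹ = [[1458, 320], [729, 128]] · [[−2, 5], [1, −2]] = [[−2596, 6650], [−1330, 3389]].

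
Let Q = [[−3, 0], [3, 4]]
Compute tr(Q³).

37

Q² = [[9, 0], [3, 16]]
Q³ = [[−27, 0], [39, 64]]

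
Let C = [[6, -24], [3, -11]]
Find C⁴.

[[-504, 1560], [-195, 601]]

tr C = -5 and det C = 6, so the characteristic polynomial is λ² − (-5)λ + (6) with roots -3 and -2.
Eigenvectors give P = [[-8, 3], [-3, 1]] with P⁻¹ = [[1, -3], [3, -8]], and C = P·diag(-3, -2)·P⁻¹.
Then C⁴ = P·diag(81, 16)·P⁻¹ = [[-648, 48], [-243, 16]] · [[1, -3], [3, -8]] = [[-504, 1560], [-195, 601]].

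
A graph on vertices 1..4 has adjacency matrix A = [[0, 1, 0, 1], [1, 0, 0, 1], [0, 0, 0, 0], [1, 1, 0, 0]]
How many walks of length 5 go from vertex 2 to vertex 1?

The number of length-5 walks from vertex 2 to vertex 1 is entry (2,1) of A⁵, where A is the adjacency matrix.
A² = [[2, 1, 0, 1], [1, 2, 0, 1], [0, 0, 0, 0], [1, 1, 0, 2]]
A³ = [[2, 3, 0, 3], [3, 2, 0, 3], [0, 0, 0, 0], [3, 3, 0, 2]]
A⁴ = [[6, 5, 0, 5], [5, 6, 0, 5], [0, 0, 0, 0], [5, 5, 0, 6]]
A⁵ = [[10, 11, 0, 11], [11, 10, 0, 11], [0, 0, 0, 0], [11, 11, 0, 10]]

11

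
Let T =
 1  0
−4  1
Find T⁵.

[[1, 0], [−20, 1]]

T = I + N where N = [[0, 0], [−4, 0]] is strictly lower-triangular, so N² = 0.
(I + N)⁵ = I + 5·N = [[1, 0], [−20, 1]].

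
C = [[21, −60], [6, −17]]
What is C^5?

tr C = 4 and det C = 3, so the characteristic polynomial is λ² − (4)λ + (3) with roots 3 and 1.
Eigenvectors give P = [[−10, 3], [−3, 1]] with P⁻¹ = [[−1, 3], [−3, 10]], and C = P·diag(3, 1)·P⁻¹.
Then C^5 = P·diag(243, 1)·P⁻¹ = [[−2430, 3], [−729, 1]] · [[−1, 3], [−3, 10]] = [[2421, −7260], [726, −2177]].

[[2421, −7260], [726, −2177]]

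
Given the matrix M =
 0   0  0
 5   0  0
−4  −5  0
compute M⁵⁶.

[[0, 0, 0], [0, 0, 0], [0, 0, 0]]

M is strictly triangular, hence nilpotent: M³ = 0, so M⁵⁶ = 0.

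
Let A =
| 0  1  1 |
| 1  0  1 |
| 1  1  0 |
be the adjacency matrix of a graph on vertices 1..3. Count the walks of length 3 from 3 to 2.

The number of length-3 walks from vertex 3 to vertex 2 is entry (3,2) of A^3, where A is the adjacency matrix.
A^2 = [[2, 1, 1], [1, 2, 1], [1, 1, 2]]
A^3 = [[2, 3, 3], [3, 2, 3], [3, 3, 2]]

3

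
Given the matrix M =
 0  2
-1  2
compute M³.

M² = [[-2, 4], [-2, 2]]
M³ = [[-4, 4], [-2, 0]]

[[-4, 4], [-2, 0]]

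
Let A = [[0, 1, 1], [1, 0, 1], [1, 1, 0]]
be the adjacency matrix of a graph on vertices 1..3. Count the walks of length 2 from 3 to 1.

The number of length-2 walks from vertex 3 to vertex 1 is entry (3,1) of A², where A is the adjacency matrix.
A² = [[2, 1, 1], [1, 2, 1], [1, 1, 2]]

1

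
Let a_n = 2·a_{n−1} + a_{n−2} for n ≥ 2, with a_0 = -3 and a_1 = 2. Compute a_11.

4348

With companion matrix T = [[2, 1], [1, 0]], [a_n, a_{n−1}]ᵀ = T·[a_{n−1}, a_{n−2}]ᵀ, so [a_11, a_10]ᵀ = T¹⁰·[a_1, a_0]ᵀ.
T¹⁰ = [[5741, 2378], [2378, 985]], giving [a_11, a_10]ᵀ = [[4348], [1801]].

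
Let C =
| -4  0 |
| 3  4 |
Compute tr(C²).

32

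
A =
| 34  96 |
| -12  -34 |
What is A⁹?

tr A = 0 and det A = -4, so the characteristic polynomial is λ² − (0)λ + (-4) with roots -2 and 2.
Eigenvectors give P = [[8, 3], [-3, -1]] with P⁻¹ = [[-1, -3], [3, 8]], and A = P·diag(-2, 2)·P⁻¹.
Then A⁹ = P·diag(-512, 512)·P⁻¹ = [[-4096, 1536], [1536, -512]] · [[-1, -3], [3, 8]] = [[8704, 24576], [-3072, -8704]].

[[8704, 24576], [-3072, -8704]]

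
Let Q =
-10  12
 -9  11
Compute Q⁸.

[[-764, 1020], [-765, 1021]]

tr Q = 1 and det Q = -2, so the characteristic polynomial is λ² − (1)λ + (-2) with roots 2 and -1.
Eigenvectors give P = [[-1, -4], [-1, -3]] with P⁻¹ = [[3, -4], [-1, 1]], and Q = P·diag(2, -1)·P⁻¹.
Then Q⁸ = P·diag(256, 1)·P⁻¹ = [[-256, -4], [-256, -3]] · [[3, -4], [-1, 1]] = [[-764, 1020], [-765, 1021]].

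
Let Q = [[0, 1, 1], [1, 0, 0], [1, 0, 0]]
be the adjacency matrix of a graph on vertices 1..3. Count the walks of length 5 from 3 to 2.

The number of length-5 walks from vertex 3 to vertex 2 is entry (3,2) of Q^5, where Q is the adjacency matrix.
Q^2 = [[2, 0, 0], [0, 1, 1], [0, 1, 1]]
Q^3 = [[0, 2, 2], [2, 0, 0], [2, 0, 0]]
Q^4 = [[4, 0, 0], [0, 2, 2], [0, 2, 2]]
Q^5 = [[0, 4, 4], [4, 0, 0], [4, 0, 0]]

0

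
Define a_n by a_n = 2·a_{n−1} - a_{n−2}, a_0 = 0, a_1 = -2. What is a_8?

-16

With companion matrix B = [[2, -1], [1, 0]], [a_n, a_{n−1}]ᵀ = B·[a_{n−1}, a_{n−2}]ᵀ, so [a_8, a_7]ᵀ = B^7·[a_1, a_0]ᵀ.
B^7 = [[8, -7], [7, -6]], giving [a_8, a_7]ᵀ = [[-16], [-14]].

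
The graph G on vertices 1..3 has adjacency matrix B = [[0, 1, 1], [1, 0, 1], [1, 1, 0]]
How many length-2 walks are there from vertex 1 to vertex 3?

1

The number of length-2 walks from vertex 1 to vertex 3 is entry (1,3) of B^2, where B is the adjacency matrix.
B^2 = [[2, 1, 1], [1, 2, 1], [1, 1, 2]]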